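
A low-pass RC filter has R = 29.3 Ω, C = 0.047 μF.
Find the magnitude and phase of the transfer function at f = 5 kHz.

Step 1 — Angular frequency: ω = 2π·5000 = 3.142e+04 rad/s.
Step 2 — Transfer function: H(jω) = 1/(1 + jωRC).
Step 3 — Denominator: 1 + jωRC = 1 + j·3.142e+04·29.3·4.7e-08 = 1 + j0.04326.
Step 4 — H = 0.9981 - j0.04318.
Step 5 — Magnitude: |H| = 0.9991 (-0.0 dB); phase: φ = -2.5°.

|H| = 0.9991 (-0.0 dB), φ = -2.5°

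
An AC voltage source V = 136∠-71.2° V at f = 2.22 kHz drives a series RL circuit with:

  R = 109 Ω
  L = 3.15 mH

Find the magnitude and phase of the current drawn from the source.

Step 1 — Angular frequency: ω = 2π·f = 2π·2220 = 1.395e+04 rad/s.
Step 2 — Component impedances:
  R: Z = R = 109 Ω
  L: Z = jωL = j·1.395e+04·0.00315 = 0 + j43.94 Ω
Step 3 — Series combination: Z_total = R + L = 109 + j43.94 Ω = 117.5∠22.0° Ω.
Step 4 — Source phasor: V = 136∠-71.2° V = 43.83 - j128.7 V.
Step 5 — Ohm's law: I = V / Z_total = (43.83 - j128.7) / (109 + j43.94) = -0.06368 - j1.155 A.
Step 6 — Convert to polar: |I| = 1.157 A, ∠I = -93.2°.

I = 1.157∠-93.2° A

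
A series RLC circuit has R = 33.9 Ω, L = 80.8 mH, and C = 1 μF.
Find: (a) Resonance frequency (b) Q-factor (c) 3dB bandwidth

Step 1 — Resonance: ω₀ = 1/√(LC) = 1/√(0.0808·1e-06) = 3518 rad/s.
Step 2 — f₀ = ω₀/(2π) = 559.9 Hz.
Step 3 — Series Q: Q = ω₀L/R = 3518·0.0808/33.9 = 8.385.
Step 4 — Bandwidth: Δω = ω₀/Q = 419.6 rad/s; BW = Δω/(2π) = 66.77 Hz.

(a) f₀ = 559.9 Hz  (b) Q = 8.385  (c) BW = 66.77 Hz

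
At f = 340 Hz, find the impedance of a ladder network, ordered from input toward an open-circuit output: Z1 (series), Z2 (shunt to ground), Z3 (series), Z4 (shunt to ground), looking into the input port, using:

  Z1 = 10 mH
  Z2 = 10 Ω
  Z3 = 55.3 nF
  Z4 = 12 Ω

Step 1 — Angular frequency: ω = 2π·f = 2π·340 = 2136 rad/s.
Step 2 — Component impedances:
  Z1: Z = jωL = j·2136·0.01 = 0 + j21.36 Ω
  Z2: Z = R = 10 Ω
  Z3: Z = 1/(jωC) = -j/(ω·C) = 0 - j8465 Ω
  Z4: Z = R = 12 Ω
Step 3 — Ladder network (open output): work backward from the far end, alternating series and parallel combinations. Z_in = 10 + j21.35 Ω = 23.58∠64.9° Ω.

Z = 10 + j21.35 Ω = 23.58∠64.9° Ω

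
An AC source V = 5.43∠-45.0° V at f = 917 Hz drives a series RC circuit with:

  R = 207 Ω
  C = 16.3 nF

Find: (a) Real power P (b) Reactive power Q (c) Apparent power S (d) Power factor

Step 1 — Angular frequency: ω = 2π·f = 2π·917 = 5762 rad/s.
Step 2 — Component impedances:
  R: Z = R = 207 Ω
  C: Z = 1/(jωC) = -j/(ω·C) = 0 - j1.065e+04 Ω
Step 3 — Series combination: Z_total = R + C = 207 - j1.065e+04 Ω = 1.065e+04∠-88.9° Ω.
Step 4 — Source phasor: V = 5.43∠-45.0° V = 3.84 - j3.84 V.
Step 5 — Current: I = V / Z = 0.0003675 + j0.0003535 A = 0.0005099∠43.9° A.
Step 6 — Complex power: S = V·I* = 5.381e-05 - j0.002768 VA.
Step 7 — Real power: P = Re(S) = 5.381e-05 W.
Step 8 — Reactive power: Q = Im(S) = -0.002768 VAR.
Step 9 — Apparent power: |S| = 0.002769 VA.
Step 10 — Power factor: PF = P/|S| = 0.01944 (leading).

(a) P = 5.381e-05 W  (b) Q = -0.002768 VAR  (c) S = 0.002769 VA  (d) PF = 0.01944 (leading)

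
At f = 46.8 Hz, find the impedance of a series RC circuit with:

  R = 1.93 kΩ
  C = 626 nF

Step 1 — Angular frequency: ω = 2π·f = 2π·46.8 = 294.1 rad/s.
Step 2 — Component impedances:
  R: Z = R = 1930 Ω
  C: Z = 1/(jωC) = -j/(ω·C) = 0 - j5433 Ω
Step 3 — Series combination: Z_total = R + C = 1930 - j5433 Ω = 5765∠-70.4° Ω.

Z = 1930 - j5433 Ω = 5765∠-70.4° Ω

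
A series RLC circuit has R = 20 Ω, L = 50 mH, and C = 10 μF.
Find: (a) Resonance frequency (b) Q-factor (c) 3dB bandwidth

Step 1 — Resonance condition Im(Z)=0 gives ω₀ = 1/√(LC).
Step 2 — ω₀ = 1/√(0.05·1e-05) = 1414 rad/s.
Step 3 — f₀ = ω₀/(2π) = 225.1 Hz.
Step 4 — Series Q: Q = ω₀L/R = 1414·0.05/20 = 3.536.
Step 5 — 3dB bandwidth: Δω = ω₀/Q = 400 rad/s; BW = Δω/(2π) = 63.66 Hz.

(a) f₀ = 225.1 Hz  (b) Q = 3.536  (c) BW = 63.66 Hz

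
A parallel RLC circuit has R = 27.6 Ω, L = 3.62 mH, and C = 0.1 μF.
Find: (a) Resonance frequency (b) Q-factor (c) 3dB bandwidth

Step 1 — Resonance: ω₀ = 1/√(LC) = 1/√(0.00362·1e-07) = 5.256e+04 rad/s.
Step 2 — f₀ = ω₀/(2π) = 8365 Hz.
Step 3 — Parallel Q: Q = R/(ω₀L) = 27.6/(5.256e+04·0.00362) = 0.1451.
Step 4 — Bandwidth: Δω = ω₀/Q = 3.623e+05 rad/s; BW = Δω/(2π) = 5.766e+04 Hz.

(a) f₀ = 8365 Hz  (b) Q = 0.1451  (c) BW = 5.766e+04 Hz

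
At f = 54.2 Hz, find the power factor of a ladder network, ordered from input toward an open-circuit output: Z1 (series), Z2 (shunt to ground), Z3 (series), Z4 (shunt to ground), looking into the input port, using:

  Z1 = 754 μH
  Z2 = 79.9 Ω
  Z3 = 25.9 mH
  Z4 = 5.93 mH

Step 1 — Angular frequency: ω = 2π·f = 2π·54.2 = 340.5 rad/s.
Step 2 — Component impedances:
  Z1: Z = jωL = j·340.5·0.000754 = 0 + j0.2568 Ω
  Z2: Z = R = 79.9 Ω
  Z3: Z = jωL = j·340.5·0.0259 = 0 + j8.82 Ω
  Z4: Z = jωL = j·340.5·0.00593 = 0 + j2.019 Ω
Step 3 — Ladder network (open output): work backward from the far end, alternating series and parallel combinations. Z_in = 1.444 + j10.9 Ω = 11∠82.5° Ω.
Step 4 — Power factor: PF = cos(φ) = Re(Z)/|Z| = 1.444/11 = 0.1313.
Step 5 — Type: Im(Z) = 10.9 ⇒ lagging (phase φ = 82.5°).

PF = 0.1313 (lagging, φ = 82.5°)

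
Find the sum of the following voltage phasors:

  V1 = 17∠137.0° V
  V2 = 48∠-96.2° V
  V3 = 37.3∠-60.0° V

Step 1 — Convert each phasor to rectangular form:
  V1 = 17·(cos(137.0°) + j·sin(137.0°)) = -12.43 + j11.59 V
  V2 = 48·(cos(-96.2°) + j·sin(-96.2°)) = -5.184 - j47.72 V
  V3 = 37.3·(cos(-60.0°) + j·sin(-60.0°)) = 18.65 - j32.3 V
Step 2 — Sum components: V_total = 1.033 - j68.43 V.
Step 3 — Convert to polar: |V_total| = 68.44 V, ∠V_total = -89.1°.

V_total = 68.44∠-89.1° V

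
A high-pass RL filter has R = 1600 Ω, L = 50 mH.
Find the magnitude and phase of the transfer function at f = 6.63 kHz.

Step 1 — Angular frequency: ω = 2π·6630 = 4.166e+04 rad/s.
Step 2 — Transfer function: H(jω) = jωL/(R + jωL).
Step 3 — Numerator jωL = j·2083; denominator R + jωL = 1600 + j2083.
Step 4 — H = 0.6289 + j0.4831.
Step 5 — Magnitude: |H| = 0.793 (-2.0 dB); phase: φ = 37.5°.

|H| = 0.793 (-2.0 dB), φ = 37.5°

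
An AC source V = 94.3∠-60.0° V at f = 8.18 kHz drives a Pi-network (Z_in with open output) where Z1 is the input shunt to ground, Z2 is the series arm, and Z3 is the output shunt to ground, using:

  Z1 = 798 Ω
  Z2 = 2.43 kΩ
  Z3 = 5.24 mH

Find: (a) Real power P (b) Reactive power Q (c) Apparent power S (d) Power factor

Step 1 — Angular frequency: ω = 2π·f = 2π·8180 = 5.14e+04 rad/s.
Step 2 — Component impedances:
  Z1: Z = R = 798 Ω
  Z2: Z = R = 2430 Ω
  Z3: Z = jωL = j·5.14e+04·0.00524 = 0 + j269.3 Ω
Step 3 — With open output, the series arm Z2 and the output shunt Z3 appear in series to ground: Z2 + Z3 = 2430 + j269.3 Ω.
Step 4 — Parallel with input shunt Z1: Z_in = Z1 || (Z2 + Z3) = 602.1 + j16.35 Ω = 602.3∠1.6° Ω.
Step 5 — Source phasor: V = 94.3∠-60.0° V = 47.15 - j81.67 V.
Step 6 — Current: I = V / Z = 0.07457 - j0.1377 A = 0.1566∠-61.6° A.
Step 7 — Complex power: S = V·I* = 14.76 + j0.4007 VA.
Step 8 — Real power: P = Re(S) = 14.76 W.
Step 9 — Reactive power: Q = Im(S) = 0.4007 VAR.
Step 10 — Apparent power: |S| = 14.76 VA.
Step 11 — Power factor: PF = P/|S| = 0.9996 (lagging).

(a) P = 14.76 W  (b) Q = 0.4007 VAR  (c) S = 14.76 VA  (d) PF = 0.9996 (lagging)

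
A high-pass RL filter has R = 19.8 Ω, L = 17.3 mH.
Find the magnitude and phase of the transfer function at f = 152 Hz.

Step 1 — Angular frequency: ω = 2π·152 = 955 rad/s.
Step 2 — Transfer function: H(jω) = jωL/(R + jωL).
Step 3 — Numerator jωL = j·16.52; denominator R + jωL = 19.8 + j16.52.
Step 4 — H = 0.4105 + j0.4919.
Step 5 — Magnitude: |H| = 0.6407 (-3.9 dB); phase: φ = 50.2°.

|H| = 0.6407 (-3.9 dB), φ = 50.2°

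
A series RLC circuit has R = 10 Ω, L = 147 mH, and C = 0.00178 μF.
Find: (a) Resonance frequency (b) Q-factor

Step 1 — Resonance condition Im(Z)=0 gives ω₀ = 1/√(LC).
Step 2 — ω₀ = 1/√(0.147·1.78e-09) = 6.182e+04 rad/s.
Step 3 — f₀ = ω₀/(2π) = 9839 Hz.
Step 4 — Series Q: Q = ω₀L/R = 6.182e+04·0.147/10 = 908.8.

(a) f₀ = 9839 Hz  (b) Q = 908.8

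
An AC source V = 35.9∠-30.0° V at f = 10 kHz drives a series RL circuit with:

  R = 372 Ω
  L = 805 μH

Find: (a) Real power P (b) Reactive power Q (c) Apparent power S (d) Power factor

Step 1 — Angular frequency: ω = 2π·f = 2π·1e+04 = 6.283e+04 rad/s.
Step 2 — Component impedances:
  R: Z = R = 372 Ω
  L: Z = jωL = j·6.283e+04·0.000805 = 0 + j50.58 Ω
Step 3 — Series combination: Z_total = R + L = 372 + j50.58 Ω = 375.4∠7.7° Ω.
Step 4 — Source phasor: V = 35.9∠-30.0° V = 31.09 - j17.95 V.
Step 5 — Current: I = V / Z = 0.07562 - j0.05853 A = 0.09563∠-37.7° A.
Step 6 — Complex power: S = V·I* = 3.402 + j0.4625 VA.
Step 7 — Real power: P = Re(S) = 3.402 W.
Step 8 — Reactive power: Q = Im(S) = 0.4625 VAR.
Step 9 — Apparent power: |S| = 3.433 VA.
Step 10 — Power factor: PF = P/|S| = 0.9909 (lagging).

(a) P = 3.402 W  (b) Q = 0.4625 VAR  (c) S = 3.433 VA  (d) PF = 0.9909 (lagging)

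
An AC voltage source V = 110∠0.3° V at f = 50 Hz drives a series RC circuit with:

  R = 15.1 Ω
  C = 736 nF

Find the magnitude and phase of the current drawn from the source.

Step 1 — Angular frequency: ω = 2π·f = 2π·50 = 314.2 rad/s.
Step 2 — Component impedances:
  R: Z = R = 15.1 Ω
  C: Z = 1/(jωC) = -j/(ω·C) = 0 - j4325 Ω
Step 3 — Series combination: Z_total = R + C = 15.1 - j4325 Ω = 4325∠-89.8° Ω.
Step 4 — Source phasor: V = 110∠0.3° V = 110 + j0.576 V.
Step 5 — Ohm's law: I = V / Z_total = (110 + j0.576) / (15.1 - j4325) = -4.437e-05 + j0.02543 A.
Step 6 — Convert to polar: |I| = 0.02543 A, ∠I = 90.1°.

I = 0.02543∠90.1° A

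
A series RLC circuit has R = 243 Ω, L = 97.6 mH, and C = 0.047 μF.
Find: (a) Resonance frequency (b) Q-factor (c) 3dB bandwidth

Step 1 — Resonance: ω₀ = 1/√(LC) = 1/√(0.0976·4.7e-08) = 1.476e+04 rad/s.
Step 2 — f₀ = ω₀/(2π) = 2350 Hz.
Step 3 — Series Q: Q = ω₀L/R = 1.476e+04·0.0976/243 = 5.93.
Step 4 — Bandwidth: Δω = ω₀/Q = 2490 rad/s; BW = Δω/(2π) = 396.3 Hz.

(a) f₀ = 2350 Hz  (b) Q = 5.93  (c) BW = 396.3 Hz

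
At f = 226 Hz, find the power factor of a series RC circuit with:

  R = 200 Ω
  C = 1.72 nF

Step 1 — Angular frequency: ω = 2π·f = 2π·226 = 1420 rad/s.
Step 2 — Component impedances:
  R: Z = R = 200 Ω
  C: Z = 1/(jωC) = -j/(ω·C) = 0 - j4.094e+05 Ω
Step 3 — Series combination: Z_total = R + C = 200 - j4.094e+05 Ω = 4.094e+05∠-90.0° Ω.
Step 4 — Power factor: PF = cos(φ) = Re(Z)/|Z| = 200/4.094e+05 = 0.0004885.
Step 5 — Type: Im(Z) = -4.094e+05 ⇒ leading (phase φ = -90.0°).

PF = 0.0004885 (leading, φ = -90.0°)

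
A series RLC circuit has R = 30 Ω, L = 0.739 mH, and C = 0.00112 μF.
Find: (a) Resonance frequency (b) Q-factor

Step 1 — Resonance condition Im(Z)=0 gives ω₀ = 1/√(LC).
Step 2 — ω₀ = 1/√(0.000739·1.12e-09) = 1.099e+06 rad/s.
Step 3 — f₀ = ω₀/(2π) = 1.749e+05 Hz.
Step 4 — Series Q: Q = ω₀L/R = 1.099e+06·0.000739/30 = 27.08.

(a) f₀ = 1.749e+05 Hz  (b) Q = 27.08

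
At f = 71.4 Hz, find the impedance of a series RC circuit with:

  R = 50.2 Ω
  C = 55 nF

Step 1 — Angular frequency: ω = 2π·f = 2π·71.4 = 448.6 rad/s.
Step 2 — Component impedances:
  R: Z = R = 50.2 Ω
  C: Z = 1/(jωC) = -j/(ω·C) = 0 - j4.053e+04 Ω
Step 3 — Series combination: Z_total = R + C = 50.2 - j4.053e+04 Ω = 4.053e+04∠-89.9° Ω.

Z = 50.2 - j4.053e+04 Ω = 4.053e+04∠-89.9° Ω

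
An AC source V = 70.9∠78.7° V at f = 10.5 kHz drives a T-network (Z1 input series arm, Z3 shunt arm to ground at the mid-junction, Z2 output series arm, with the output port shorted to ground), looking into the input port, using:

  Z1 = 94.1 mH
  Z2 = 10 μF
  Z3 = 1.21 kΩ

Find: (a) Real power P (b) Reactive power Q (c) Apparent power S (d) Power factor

Step 1 — Angular frequency: ω = 2π·f = 2π·1.05e+04 = 6.597e+04 rad/s.
Step 2 — Component impedances:
  Z1: Z = jωL = j·6.597e+04·0.0941 = 0 + j6208 Ω
  Z2: Z = 1/(jωC) = -j/(ω·C) = 0 - j1.516 Ω
  Z3: Z = R = 1210 Ω
Step 3 — With the output port shorted to ground, the output series arm Z2 runs from the junction to ground; the shunt arm Z3 also runs from the junction to ground. They appear in parallel: Z3 || Z2 = 0.001899 - j1.516 Ω.
Step 4 — Series with input arm Z1: Z_in = Z1 + (Z3 || Z2) = 0.001899 + j6207 Ω = 6207∠90.0° Ω.
Step 5 — Source phasor: V = 70.9∠78.7° V = 13.89 + j69.53 V.
Step 6 — Current: I = V / Z = 0.0112 - j0.002238 A = 0.01142∠-11.3° A.
Step 7 — Complex power: S = V·I* = 2.478e-07 + j0.8099 VA.
Step 8 — Real power: P = Re(S) = 2.478e-07 W.
Step 9 — Reactive power: Q = Im(S) = 0.8099 VAR.
Step 10 — Apparent power: |S| = 0.8099 VA.
Step 11 — Power factor: PF = P/|S| = 3.059e-07 (lagging).

(a) P = 2.478e-07 W  (b) Q = 0.8099 VAR  (c) S = 0.8099 VA  (d) PF = 3.059e-07 (lagging)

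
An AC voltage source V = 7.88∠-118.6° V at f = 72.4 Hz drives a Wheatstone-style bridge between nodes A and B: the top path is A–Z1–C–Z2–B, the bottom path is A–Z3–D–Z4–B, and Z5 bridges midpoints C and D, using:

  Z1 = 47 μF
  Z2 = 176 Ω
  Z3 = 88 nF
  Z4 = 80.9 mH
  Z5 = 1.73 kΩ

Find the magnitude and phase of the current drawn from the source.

Step 1 — Angular frequency: ω = 2π·f = 2π·72.4 = 454.9 rad/s.
Step 2 — Component impedances:
  Z1: Z = 1/(jωC) = -j/(ω·C) = 0 - j46.77 Ω
  Z2: Z = R = 176 Ω
  Z3: Z = 1/(jωC) = -j/(ω·C) = 0 - j2.498e+04 Ω
  Z4: Z = jωL = j·454.9·0.0809 = 0 + j36.8 Ω
  Z5: Z = R = 1730 Ω
Step 3 — Bridge requires nodal analysis (the Z5 bridge couples midpoints C and D, so the two paths cannot be reduced to a simple series/parallel combination). Setting node B to ground and injecting 1 A at node A, the 3-node admittance system at A, C, D solves to V_A = Z_AB = 159.1 - j47.37 Ω = 166∠-16.6° Ω.
Step 4 — Source phasor: V = 7.88∠-118.6° V = -3.772 - j6.919 V.
Step 5 — Ohm's law: I = V / Z_total = (-3.772 - j6.919) / (159.1 - j47.37) = -0.009884 - j0.04643 A.
Step 6 — Convert to polar: |I| = 0.04747 A, ∠I = -102.0°.

I = 0.04747∠-102.0° A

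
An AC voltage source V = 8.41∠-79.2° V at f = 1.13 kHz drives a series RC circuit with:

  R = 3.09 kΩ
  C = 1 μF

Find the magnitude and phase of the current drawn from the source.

Step 1 — Angular frequency: ω = 2π·f = 2π·1130 = 7100 rad/s.
Step 2 — Component impedances:
  R: Z = R = 3090 Ω
  C: Z = 1/(jωC) = -j/(ω·C) = 0 - j140.8 Ω
Step 3 — Series combination: Z_total = R + C = 3090 - j140.8 Ω = 3093∠-2.6° Ω.
Step 4 — Source phasor: V = 8.41∠-79.2° V = 1.576 - j8.261 V.
Step 5 — Ohm's law: I = V / Z_total = (1.576 - j8.261) / (3090 - j140.8) = 0.0006305 - j0.002645 A.
Step 6 — Convert to polar: |I| = 0.002719 A, ∠I = -76.6°.

I = 0.002719∠-76.6° A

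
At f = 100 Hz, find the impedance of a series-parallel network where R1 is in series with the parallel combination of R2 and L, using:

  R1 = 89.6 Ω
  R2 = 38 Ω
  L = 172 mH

Step 1 — Angular frequency: ω = 2π·f = 2π·100 = 628.3 rad/s.
Step 2 — Component impedances:
  R1: Z = R = 89.6 Ω
  R2: Z = R = 38 Ω
  L: Z = jωL = j·628.3·0.172 = 0 + j108.1 Ω
Step 3 — Parallel branch: R2 || L = 1/(1/R2 + 1/L) = 33.82 + j11.89 Ω.
Step 4 — Series with R1: Z_total = R1 + (R2 || L) = 123.4 + j11.89 Ω = 124∠5.5° Ω.

Z = 123.4 + j11.89 Ω = 124∠5.5° Ω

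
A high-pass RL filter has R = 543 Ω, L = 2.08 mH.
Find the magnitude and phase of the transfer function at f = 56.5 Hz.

Step 1 — Angular frequency: ω = 2π·56.5 = 355 rad/s.
Step 2 — Transfer function: H(jω) = jωL/(R + jωL).
Step 3 — Numerator jωL = j·0.7384; denominator R + jωL = 543 + j0.7384.
Step 4 — H = 1.849e-06 + j0.00136.
Step 5 — Magnitude: |H| = 0.00136 (-57.3 dB); phase: φ = 89.9°.

|H| = 0.00136 (-57.3 dB), φ = 89.9°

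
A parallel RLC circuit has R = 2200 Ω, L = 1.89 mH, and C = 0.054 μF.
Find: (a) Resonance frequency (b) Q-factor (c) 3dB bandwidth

Step 1 — Resonance: ω₀ = 1/√(LC) = 1/√(0.00189·5.4e-08) = 9.899e+04 rad/s.
Step 2 — f₀ = ω₀/(2π) = 1.575e+04 Hz.
Step 3 — Parallel Q: Q = R/(ω₀L) = 2200/(9.899e+04·0.00189) = 11.76.
Step 4 — Bandwidth: Δω = ω₀/Q = 8418 rad/s; BW = Δω/(2π) = 1340 Hz.

(a) f₀ = 1.575e+04 Hz  (b) Q = 11.76  (c) BW = 1340 Hz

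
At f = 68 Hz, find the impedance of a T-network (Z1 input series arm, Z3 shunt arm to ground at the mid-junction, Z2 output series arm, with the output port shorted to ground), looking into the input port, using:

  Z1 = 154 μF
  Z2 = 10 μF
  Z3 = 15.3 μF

Step 1 — Angular frequency: ω = 2π·f = 2π·68 = 427.3 rad/s.
Step 2 — Component impedances:
  Z1: Z = 1/(jωC) = -j/(ω·C) = 0 - j15.2 Ω
  Z2: Z = 1/(jωC) = -j/(ω·C) = 0 - j234.1 Ω
  Z3: Z = 1/(jωC) = -j/(ω·C) = 0 - j153 Ω
Step 3 — With the output port shorted to ground, the output series arm Z2 runs from the junction to ground; the shunt arm Z3 also runs from the junction to ground. They appear in parallel: Z3 || Z2 = 0 - j92.51 Ω.
Step 4 — Series with input arm Z1: Z_in = Z1 + (Z3 || Z2) = 0 - j107.7 Ω = 107.7∠-90.0° Ω.

Z = 0 - j107.7 Ω = 107.7∠-90.0° Ω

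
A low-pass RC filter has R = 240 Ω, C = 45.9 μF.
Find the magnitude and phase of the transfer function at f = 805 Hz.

Step 1 — Angular frequency: ω = 2π·805 = 5058 rad/s.
Step 2 — Transfer function: H(jω) = 1/(1 + jωRC).
Step 3 — Denominator: 1 + jωRC = 1 + j·5058·240·4.59e-05 = 1 + j55.72.
Step 4 — H = 0.000322 - j0.01794.
Step 5 — Magnitude: |H| = 0.01794 (-34.9 dB); phase: φ = -89.0°.

|H| = 0.01794 (-34.9 dB), φ = -89.0°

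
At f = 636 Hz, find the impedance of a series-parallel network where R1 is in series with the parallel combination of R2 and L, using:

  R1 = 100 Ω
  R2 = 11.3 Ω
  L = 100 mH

Step 1 — Angular frequency: ω = 2π·f = 2π·636 = 3996 rad/s.
Step 2 — Component impedances:
  R1: Z = R = 100 Ω
  R2: Z = R = 11.3 Ω
  L: Z = jωL = j·3996·0.1 = 0 + j399.6 Ω
Step 3 — Parallel branch: R2 || L = 1/(1/R2 + 1/L) = 11.29 + j0.3193 Ω.
Step 4 — Series with R1: Z_total = R1 + (R2 || L) = 111.3 + j0.3193 Ω = 111.3∠0.2° Ω.

Z = 111.3 + j0.3193 Ω = 111.3∠0.2° Ω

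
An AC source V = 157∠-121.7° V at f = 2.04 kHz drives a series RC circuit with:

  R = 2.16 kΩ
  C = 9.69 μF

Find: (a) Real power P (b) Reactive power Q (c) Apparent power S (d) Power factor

Step 1 — Angular frequency: ω = 2π·f = 2π·2040 = 1.282e+04 rad/s.
Step 2 — Component impedances:
  R: Z = R = 2160 Ω
  C: Z = 1/(jωC) = -j/(ω·C) = 0 - j8.051 Ω
Step 3 — Series combination: Z_total = R + C = 2160 - j8.051 Ω = 2160∠-0.2° Ω.
Step 4 — Source phasor: V = 157∠-121.7° V = -82.5 - j133.6 V.
Step 5 — Current: I = V / Z = -0.03796 - j0.06198 A = 0.07268∠-121.5° A.
Step 6 — Complex power: S = V·I* = 11.41 - j0.04254 VA.
Step 7 — Real power: P = Re(S) = 11.41 W.
Step 8 — Reactive power: Q = Im(S) = -0.04254 VAR.
Step 9 — Apparent power: |S| = 11.41 VA.
Step 10 — Power factor: PF = P/|S| = 1 (leading).

(a) P = 11.41 W  (b) Q = -0.04254 VAR  (c) S = 11.41 VA  (d) PF = 1 (leading)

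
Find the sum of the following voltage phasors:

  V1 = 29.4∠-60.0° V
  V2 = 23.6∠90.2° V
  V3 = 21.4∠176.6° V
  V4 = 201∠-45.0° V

Step 1 — Convert each phasor to rectangular form:
  V1 = 29.4·(cos(-60.0°) + j·sin(-60.0°)) = 14.7 - j25.46 V
  V2 = 23.6·(cos(90.2°) + j·sin(90.2°)) = -0.08238 + j23.6 V
  V3 = 21.4·(cos(176.6°) + j·sin(176.6°)) = -21.36 + j1.269 V
  V4 = 201·(cos(-45.0°) + j·sin(-45.0°)) = 142.1 - j142.1 V
Step 2 — Sum components: V_total = 135.4 - j142.7 V.
Step 3 — Convert to polar: |V_total| = 196.7 V, ∠V_total = -46.5°.

V_total = 196.7∠-46.5° V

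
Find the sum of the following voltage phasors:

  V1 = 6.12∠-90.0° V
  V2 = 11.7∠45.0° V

Step 1 — Convert each phasor to rectangular form:
  V1 = 6.12·(cos(-90.0°) + j·sin(-90.0°)) = 0 - j6.12 V
  V2 = 11.7·(cos(45.0°) + j·sin(45.0°)) = 8.273 + j8.273 V
Step 2 — Sum components: V_total = 8.273 + j2.153 V.
Step 3 — Convert to polar: |V_total| = 8.549 V, ∠V_total = 14.6°.

V_total = 8.549∠14.6° V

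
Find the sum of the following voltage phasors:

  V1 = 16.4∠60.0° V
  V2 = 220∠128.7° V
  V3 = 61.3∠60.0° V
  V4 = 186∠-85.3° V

Step 1 — Convert each phasor to rectangular form:
  V1 = 16.4·(cos(60.0°) + j·sin(60.0°)) = 8.2 + j14.2 V
  V2 = 220·(cos(128.7°) + j·sin(128.7°)) = -137.6 + j171.7 V
  V3 = 61.3·(cos(60.0°) + j·sin(60.0°)) = 30.65 + j53.09 V
  V4 = 186·(cos(-85.3°) + j·sin(-85.3°)) = 15.24 - j185.4 V
Step 2 — Sum components: V_total = -83.46 + j53.61 V.
Step 3 — Convert to polar: |V_total| = 99.2 V, ∠V_total = 147.3°.

V_total = 99.2∠147.3° V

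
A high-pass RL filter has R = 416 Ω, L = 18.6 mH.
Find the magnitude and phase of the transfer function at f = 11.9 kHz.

Step 1 — Angular frequency: ω = 2π·1.19e+04 = 7.477e+04 rad/s.
Step 2 — Transfer function: H(jω) = jωL/(R + jωL).
Step 3 — Numerator jωL = j·1391; denominator R + jωL = 416 + j1391.
Step 4 — H = 0.9179 + j0.2746.
Step 5 — Magnitude: |H| = 0.9581 (-0.4 dB); phase: φ = 16.7°.

|H| = 0.9581 (-0.4 dB), φ = 16.7°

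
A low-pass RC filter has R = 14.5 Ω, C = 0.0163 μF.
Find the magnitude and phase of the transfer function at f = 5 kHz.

Step 1 — Angular frequency: ω = 2π·5000 = 3.142e+04 rad/s.
Step 2 — Transfer function: H(jω) = 1/(1 + jωRC).
Step 3 — Denominator: 1 + jωRC = 1 + j·3.142e+04·14.5·1.63e-08 = 1 + j0.007425.
Step 4 — H = 0.9999 - j0.007425.
Step 5 — Magnitude: |H| = 1 (-0.0 dB); phase: φ = -0.4°.

|H| = 1 (-0.0 dB), φ = -0.4°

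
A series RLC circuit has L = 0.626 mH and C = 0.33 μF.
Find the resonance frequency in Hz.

Step 1 — Resonance condition Im(Z)=0 gives ω₀ = 1/√(LC).
Step 2 — ω₀ = 1/√(0.000626·3.3e-07) = 6.958e+04 rad/s.
Step 3 — f₀ = ω₀/(2π) = 1.107e+04 Hz.

f₀ = 1.107e+04 Hz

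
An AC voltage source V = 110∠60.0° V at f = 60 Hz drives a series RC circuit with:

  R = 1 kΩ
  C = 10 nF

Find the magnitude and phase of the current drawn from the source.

Step 1 — Angular frequency: ω = 2π·f = 2π·60 = 377 rad/s.
Step 2 — Component impedances:
  R: Z = R = 1000 Ω
  C: Z = 1/(jωC) = -j/(ω·C) = 0 - j2.653e+05 Ω
Step 3 — Series combination: Z_total = R + C = 1000 - j2.653e+05 Ω = 2.653e+05∠-89.8° Ω.
Step 4 — Source phasor: V = 110∠60.0° V = 55 + j95.26 V.
Step 5 — Ohm's law: I = V / Z_total = (55 + j95.26) / (1000 - j2.653e+05) = -0.0003583 + j0.0002087 A.
Step 6 — Convert to polar: |I| = 0.0004147 A, ∠I = 149.8°.

I = 0.0004147∠149.8° A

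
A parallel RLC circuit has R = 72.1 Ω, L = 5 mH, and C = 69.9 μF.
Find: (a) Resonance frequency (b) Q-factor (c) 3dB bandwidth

Step 1 — Resonance: ω₀ = 1/√(LC) = 1/√(0.005·6.99e-05) = 1692 rad/s.
Step 2 — f₀ = ω₀/(2π) = 269.2 Hz.
Step 3 — Parallel Q: Q = R/(ω₀L) = 72.1/(1692·0.005) = 8.525.
Step 4 — Bandwidth: Δω = ω₀/Q = 198.4 rad/s; BW = Δω/(2π) = 31.58 Hz.

(a) f₀ = 269.2 Hz  (b) Q = 8.525  (c) BW = 31.58 Hz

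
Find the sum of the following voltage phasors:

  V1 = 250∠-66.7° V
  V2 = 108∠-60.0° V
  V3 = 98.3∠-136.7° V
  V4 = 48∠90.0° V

Step 1 — Convert each phasor to rectangular form:
  V1 = 250·(cos(-66.7°) + j·sin(-66.7°)) = 98.89 - j229.6 V
  V2 = 108·(cos(-60.0°) + j·sin(-60.0°)) = 54 - j93.53 V
  V3 = 98.3·(cos(-136.7°) + j·sin(-136.7°)) = -71.54 - j67.42 V
  V4 = 48·(cos(90.0°) + j·sin(90.0°)) = 0 + j48 V
Step 2 — Sum components: V_total = 81.35 - j342.6 V.
Step 3 — Convert to polar: |V_total| = 352.1 V, ∠V_total = -76.6°.

V_total = 352.1∠-76.6° V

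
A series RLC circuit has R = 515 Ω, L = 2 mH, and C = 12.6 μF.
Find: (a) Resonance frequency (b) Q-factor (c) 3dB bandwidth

Step 1 — Resonance condition Im(Z)=0 gives ω₀ = 1/√(LC).
Step 2 — ω₀ = 1/√(0.002·1.26e-05) = 6299 rad/s.
Step 3 — f₀ = ω₀/(2π) = 1003 Hz.
Step 4 — Series Q: Q = ω₀L/R = 6299·0.002/515 = 0.02446.
Step 5 — 3dB bandwidth: Δω = ω₀/Q = 2.575e+05 rad/s; BW = Δω/(2π) = 4.098e+04 Hz.

(a) f₀ = 1003 Hz  (b) Q = 0.02446  (c) BW = 4.098e+04 Hz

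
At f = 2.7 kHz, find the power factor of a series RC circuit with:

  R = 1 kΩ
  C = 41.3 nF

Step 1 — Angular frequency: ω = 2π·f = 2π·2700 = 1.696e+04 rad/s.
Step 2 — Component impedances:
  R: Z = R = 1000 Ω
  C: Z = 1/(jωC) = -j/(ω·C) = 0 - j1427 Ω
Step 3 — Series combination: Z_total = R + C = 1000 - j1427 Ω = 1743∠-55.0° Ω.
Step 4 — Power factor: PF = cos(φ) = Re(Z)/|Z| = 1000/1742.7 = 0.5738.
Step 5 — Type: Im(Z) = -1427 ⇒ leading (phase φ = -55.0°).

PF = 0.5738 (leading, φ = -55.0°)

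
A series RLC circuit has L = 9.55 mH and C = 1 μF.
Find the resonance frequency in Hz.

Step 1 — Resonance condition Im(Z)=0 gives ω₀ = 1/√(LC).
Step 2 — ω₀ = 1/√(0.00955·1e-06) = 1.023e+04 rad/s.
Step 3 — f₀ = ω₀/(2π) = 1629 Hz.

f₀ = 1629 Hz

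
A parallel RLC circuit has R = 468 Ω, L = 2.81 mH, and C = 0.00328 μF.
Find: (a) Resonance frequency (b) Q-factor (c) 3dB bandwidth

Step 1 — Resonance: ω₀ = 1/√(LC) = 1/√(0.00281·3.28e-09) = 3.294e+05 rad/s.
Step 2 — f₀ = ω₀/(2π) = 5.242e+04 Hz.
Step 3 — Parallel Q: Q = R/(ω₀L) = 468/(3.294e+05·0.00281) = 0.5056.
Step 4 — Bandwidth: Δω = ω₀/Q = 6.514e+05 rad/s; BW = Δω/(2π) = 1.037e+05 Hz.

(a) f₀ = 5.242e+04 Hz  (b) Q = 0.5056  (c) BW = 1.037e+05 Hz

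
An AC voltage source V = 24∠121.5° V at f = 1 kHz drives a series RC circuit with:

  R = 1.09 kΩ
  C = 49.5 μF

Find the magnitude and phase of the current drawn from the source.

Step 1 — Angular frequency: ω = 2π·f = 2π·1000 = 6283 rad/s.
Step 2 — Component impedances:
  R: Z = R = 1090 Ω
  C: Z = 1/(jωC) = -j/(ω·C) = 0 - j3.215 Ω
Step 3 — Series combination: Z_total = R + C = 1090 - j3.215 Ω = 1090∠-0.2° Ω.
Step 4 — Source phasor: V = 24∠121.5° V = -12.54 + j20.46 V.
Step 5 — Ohm's law: I = V / Z_total = (-12.54 + j20.46) / (1090 - j3.215) = -0.01156 + j0.01874 A.
Step 6 — Convert to polar: |I| = 0.02202 A, ∠I = 121.7°.

I = 0.02202∠121.7° A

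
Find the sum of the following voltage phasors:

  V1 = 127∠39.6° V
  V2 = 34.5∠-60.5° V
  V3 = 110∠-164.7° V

Step 1 — Convert each phasor to rectangular form:
  V1 = 127·(cos(39.6°) + j·sin(39.6°)) = 97.86 + j80.95 V
  V2 = 34.5·(cos(-60.5°) + j·sin(-60.5°)) = 16.99 - j30.03 V
  V3 = 110·(cos(-164.7°) + j·sin(-164.7°)) = -106.1 - j29.03 V
Step 2 — Sum components: V_total = 8.742 + j21.9 V.
Step 3 — Convert to polar: |V_total| = 23.58 V, ∠V_total = 68.2°.

V_total = 23.58∠68.2° V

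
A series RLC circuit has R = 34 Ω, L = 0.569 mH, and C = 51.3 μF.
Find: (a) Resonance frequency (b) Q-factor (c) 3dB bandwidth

Step 1 — Resonance condition Im(Z)=0 gives ω₀ = 1/√(LC).
Step 2 — ω₀ = 1/√(0.000569·5.13e-05) = 5853 rad/s.
Step 3 — f₀ = ω₀/(2π) = 931.5 Hz.
Step 4 — Series Q: Q = ω₀L/R = 5853·0.000569/34 = 0.09795.
Step 5 — 3dB bandwidth: Δω = ω₀/Q = 5.975e+04 rad/s; BW = Δω/(2π) = 9510 Hz.

(a) f₀ = 931.5 Hz  (b) Q = 0.09795  (c) BW = 9510 Hz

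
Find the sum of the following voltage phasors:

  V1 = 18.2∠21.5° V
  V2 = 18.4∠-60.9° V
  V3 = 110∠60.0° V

Step 1 — Convert each phasor to rectangular form:
  V1 = 18.2·(cos(21.5°) + j·sin(21.5°)) = 16.93 + j6.67 V
  V2 = 18.4·(cos(-60.9°) + j·sin(-60.9°)) = 8.949 - j16.08 V
  V3 = 110·(cos(60.0°) + j·sin(60.0°)) = 55 + j95.26 V
Step 2 — Sum components: V_total = 80.88 + j85.86 V.
Step 3 — Convert to polar: |V_total| = 118 V, ∠V_total = 46.7°.

V_total = 118∠46.7° V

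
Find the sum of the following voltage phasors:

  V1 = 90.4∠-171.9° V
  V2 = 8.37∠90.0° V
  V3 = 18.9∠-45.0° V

Step 1 — Convert each phasor to rectangular form:
  V1 = 90.4·(cos(-171.9°) + j·sin(-171.9°)) = -89.5 - j12.74 V
  V2 = 8.37·(cos(90.0°) + j·sin(90.0°)) = 0 + j8.37 V
  V3 = 18.9·(cos(-45.0°) + j·sin(-45.0°)) = 13.36 - j13.36 V
Step 2 — Sum components: V_total = -76.13 - j17.73 V.
Step 3 — Convert to polar: |V_total| = 78.17 V, ∠V_total = -166.9°.

V_total = 78.17∠-166.9° V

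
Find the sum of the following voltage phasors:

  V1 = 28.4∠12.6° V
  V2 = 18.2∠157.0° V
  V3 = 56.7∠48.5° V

Step 1 — Convert each phasor to rectangular form:
  V1 = 28.4·(cos(12.6°) + j·sin(12.6°)) = 27.72 + j6.195 V
  V2 = 18.2·(cos(157.0°) + j·sin(157.0°)) = -16.75 + j7.111 V
  V3 = 56.7·(cos(48.5°) + j·sin(48.5°)) = 37.57 + j42.47 V
Step 2 — Sum components: V_total = 48.53 + j55.77 V.
Step 3 — Convert to polar: |V_total| = 73.93 V, ∠V_total = 49.0°.

V_total = 73.93∠49.0° V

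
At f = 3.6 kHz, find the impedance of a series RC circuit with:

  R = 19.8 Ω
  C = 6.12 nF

Step 1 — Angular frequency: ω = 2π·f = 2π·3600 = 2.262e+04 rad/s.
Step 2 — Component impedances:
  R: Z = R = 19.8 Ω
  C: Z = 1/(jωC) = -j/(ω·C) = 0 - j7224 Ω
Step 3 — Series combination: Z_total = R + C = 19.8 - j7224 Ω = 7224∠-89.8° Ω.

Z = 19.8 - j7224 Ω = 7224∠-89.8° Ω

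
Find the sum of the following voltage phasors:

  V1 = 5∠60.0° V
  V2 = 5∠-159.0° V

Step 1 — Convert each phasor to rectangular form:
  V1 = 5·(cos(60.0°) + j·sin(60.0°)) = 2.5 + j4.33 V
  V2 = 5·(cos(-159.0°) + j·sin(-159.0°)) = -4.668 - j1.792 V
Step 2 — Sum components: V_total = -2.168 + j2.538 V.
Step 3 — Convert to polar: |V_total| = 3.338 V, ∠V_total = 130.5°.

V_total = 3.338∠130.5° V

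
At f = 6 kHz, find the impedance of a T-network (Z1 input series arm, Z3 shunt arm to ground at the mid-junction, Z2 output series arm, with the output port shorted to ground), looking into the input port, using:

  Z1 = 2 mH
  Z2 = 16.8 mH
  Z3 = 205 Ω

Step 1 — Angular frequency: ω = 2π·f = 2π·6000 = 3.77e+04 rad/s.
Step 2 — Component impedances:
  Z1: Z = jωL = j·3.77e+04·0.002 = 0 + j75.4 Ω
  Z2: Z = jωL = j·3.77e+04·0.0168 = 0 + j633.3 Ω
  Z3: Z = R = 205 Ω
Step 3 — With the output port shorted to ground, the output series arm Z2 runs from the junction to ground; the shunt arm Z3 also runs from the junction to ground. They appear in parallel: Z3 || Z2 = 185.6 + j60.06 Ω.
Step 4 — Series with input arm Z1: Z_in = Z1 + (Z3 || Z2) = 185.6 + j135.5 Ω = 229.7∠36.1° Ω.

Z = 185.6 + j135.5 Ω = 229.7∠36.1° Ω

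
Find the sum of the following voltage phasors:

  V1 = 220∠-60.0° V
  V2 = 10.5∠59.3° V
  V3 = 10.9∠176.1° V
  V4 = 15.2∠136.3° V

Step 1 — Convert each phasor to rectangular form:
  V1 = 220·(cos(-60.0°) + j·sin(-60.0°)) = 110 - j190.5 V
  V2 = 10.5·(cos(59.3°) + j·sin(59.3°)) = 5.361 + j9.028 V
  V3 = 10.9·(cos(176.1°) + j·sin(176.1°)) = -10.87 + j0.7414 V
  V4 = 15.2·(cos(136.3°) + j·sin(136.3°)) = -10.99 + j10.5 V
Step 2 — Sum components: V_total = 93.5 - j170.3 V.
Step 3 — Convert to polar: |V_total| = 194.2 V, ∠V_total = -61.2°.

V_total = 194.2∠-61.2° V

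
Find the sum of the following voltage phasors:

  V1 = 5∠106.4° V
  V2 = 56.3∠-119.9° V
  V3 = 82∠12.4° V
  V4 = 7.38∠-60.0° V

Step 1 — Convert each phasor to rectangular form:
  V1 = 5·(cos(106.4°) + j·sin(106.4°)) = -1.412 + j4.797 V
  V2 = 56.3·(cos(-119.9°) + j·sin(-119.9°)) = -28.06 - j48.81 V
  V3 = 82·(cos(12.4°) + j·sin(12.4°)) = 80.09 + j17.61 V
  V4 = 7.38·(cos(-60.0°) + j·sin(-60.0°)) = 3.69 - j6.391 V
Step 2 — Sum components: V_total = 54.3 - j32.79 V.
Step 3 — Convert to polar: |V_total| = 63.43 V, ∠V_total = -31.1°.

V_total = 63.43∠-31.1° V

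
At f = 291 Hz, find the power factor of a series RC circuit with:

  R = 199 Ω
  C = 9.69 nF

Step 1 — Angular frequency: ω = 2π·f = 2π·291 = 1828 rad/s.
Step 2 — Component impedances:
  R: Z = R = 199 Ω
  C: Z = 1/(jωC) = -j/(ω·C) = 0 - j5.644e+04 Ω
Step 3 — Series combination: Z_total = R + C = 199 - j5.644e+04 Ω = 5.644e+04∠-89.8° Ω.
Step 4 — Power factor: PF = cos(φ) = Re(Z)/|Z| = 199/5.644e+04 = 0.003526.
Step 5 — Type: Im(Z) = -5.644e+04 ⇒ leading (phase φ = -89.8°).

PF = 0.003526 (leading, φ = -89.8°)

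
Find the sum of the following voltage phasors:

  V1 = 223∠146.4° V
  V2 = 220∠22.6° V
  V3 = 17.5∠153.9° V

Step 1 — Convert each phasor to rectangular form:
  V1 = 223·(cos(146.4°) + j·sin(146.4°)) = -185.7 + j123.4 V
  V2 = 220·(cos(22.6°) + j·sin(22.6°)) = 203.1 + j84.54 V
  V3 = 17.5·(cos(153.9°) + j·sin(153.9°)) = -15.72 + j7.699 V
Step 2 — Sum components: V_total = 1.649 + j215.7 V.
Step 3 — Convert to polar: |V_total| = 215.7 V, ∠V_total = 89.6°.

V_total = 215.7∠89.6° V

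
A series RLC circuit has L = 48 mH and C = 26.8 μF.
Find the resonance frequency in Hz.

Step 1 — Resonance condition Im(Z)=0 gives ω₀ = 1/√(LC).
Step 2 — ω₀ = 1/√(0.048·2.68e-05) = 881.7 rad/s.
Step 3 — f₀ = ω₀/(2π) = 140.3 Hz.

f₀ = 140.3 Hz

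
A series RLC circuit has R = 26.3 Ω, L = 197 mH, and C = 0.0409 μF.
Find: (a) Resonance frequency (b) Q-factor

Step 1 — Resonance condition Im(Z)=0 gives ω₀ = 1/√(LC).
Step 2 — ω₀ = 1/√(0.197·4.09e-08) = 1.114e+04 rad/s.
Step 3 — f₀ = ω₀/(2π) = 1773 Hz.
Step 4 — Series Q: Q = ω₀L/R = 1.114e+04·0.197/26.3 = 83.45.

(a) f₀ = 1773 Hz  (b) Q = 83.45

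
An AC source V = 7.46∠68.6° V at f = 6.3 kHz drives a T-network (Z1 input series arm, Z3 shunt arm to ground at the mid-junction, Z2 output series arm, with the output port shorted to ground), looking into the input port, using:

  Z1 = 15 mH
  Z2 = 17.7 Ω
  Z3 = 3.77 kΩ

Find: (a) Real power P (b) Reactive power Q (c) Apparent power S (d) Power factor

Step 1 — Angular frequency: ω = 2π·f = 2π·6300 = 3.958e+04 rad/s.
Step 2 — Component impedances:
  Z1: Z = jωL = j·3.958e+04·0.015 = 0 + j593.8 Ω
  Z2: Z = R = 17.7 Ω
  Z3: Z = R = 3770 Ω
Step 3 — With the output port shorted to ground, the output series arm Z2 runs from the junction to ground; the shunt arm Z3 also runs from the junction to ground. They appear in parallel: Z3 || Z2 = 17.62 Ω.
Step 4 — Series with input arm Z1: Z_in = Z1 + (Z3 || Z2) = 17.62 + j593.8 Ω = 594∠88.3° Ω.
Step 5 — Source phasor: V = 7.46∠68.6° V = 2.722 + j6.946 V.
Step 6 — Current: I = V / Z = 0.01182 - j0.004233 A = 0.01256∠-19.7° A.
Step 7 — Complex power: S = V·I* = 0.002779 + j0.09364 VA.
Step 8 — Real power: P = Re(S) = 0.002779 W.
Step 9 — Reactive power: Q = Im(S) = 0.09364 VAR.
Step 10 — Apparent power: |S| = 0.09369 VA.
Step 11 — Power factor: PF = P/|S| = 0.02966 (lagging).

(a) P = 0.002779 W  (b) Q = 0.09364 VAR  (c) S = 0.09369 VA  (d) PF = 0.02966 (lagging)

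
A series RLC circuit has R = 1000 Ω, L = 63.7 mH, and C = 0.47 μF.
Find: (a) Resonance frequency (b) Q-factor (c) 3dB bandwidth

Step 1 — Resonance condition Im(Z)=0 gives ω₀ = 1/√(LC).
Step 2 — ω₀ = 1/√(0.0637·4.7e-07) = 5779 rad/s.
Step 3 — f₀ = ω₀/(2π) = 919.8 Hz.
Step 4 — Series Q: Q = ω₀L/R = 5779·0.0637/1000 = 0.3681.
Step 5 — 3dB bandwidth: Δω = ω₀/Q = 1.57e+04 rad/s; BW = Δω/(2π) = 2499 Hz.

(a) f₀ = 919.8 Hz  (b) Q = 0.3681  (c) BW = 2499 Hz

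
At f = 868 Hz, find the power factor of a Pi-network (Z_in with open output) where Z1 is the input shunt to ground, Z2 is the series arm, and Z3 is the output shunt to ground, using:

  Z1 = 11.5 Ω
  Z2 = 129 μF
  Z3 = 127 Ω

Step 1 — Angular frequency: ω = 2π·f = 2π·868 = 5454 rad/s.
Step 2 — Component impedances:
  Z1: Z = R = 11.5 Ω
  Z2: Z = 1/(jωC) = -j/(ω·C) = 0 - j1.421 Ω
  Z3: Z = R = 127 Ω
Step 3 — With open output, the series arm Z2 and the output shunt Z3 appear in series to ground: Z2 + Z3 = 127 - j1.421 Ω.
Step 4 — Parallel with input shunt Z1: Z_in = Z1 || (Z2 + Z3) = 10.55 - j0.009799 Ω = 10.55∠-0.1° Ω.
Step 5 — Power factor: PF = cos(φ) = Re(Z)/|Z| = 10.55/10.55 = 1.
Step 6 — Type: Im(Z) = -0.009799 ⇒ leading (phase φ = -0.1°).

PF = 1 (leading, φ = -0.1°)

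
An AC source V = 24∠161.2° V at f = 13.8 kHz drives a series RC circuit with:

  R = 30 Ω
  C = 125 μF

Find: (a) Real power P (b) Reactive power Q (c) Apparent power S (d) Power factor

Step 1 — Angular frequency: ω = 2π·f = 2π·1.38e+04 = 8.671e+04 rad/s.
Step 2 — Component impedances:
  R: Z = R = 30 Ω
  C: Z = 1/(jωC) = -j/(ω·C) = 0 - j0.09226 Ω
Step 3 — Series combination: Z_total = R + C = 30 - j0.09226 Ω = 30∠-0.2° Ω.
Step 4 — Source phasor: V = 24∠161.2° V = -22.72 + j7.734 V.
Step 5 — Current: I = V / Z = -0.7581 + j0.2555 A = 0.8∠161.4° A.
Step 6 — Complex power: S = V·I* = 19.2 - j0.05905 VA.
Step 7 — Real power: P = Re(S) = 19.2 W.
Step 8 — Reactive power: Q = Im(S) = -0.05905 VAR.
Step 9 — Apparent power: |S| = 19.2 VA.
Step 10 — Power factor: PF = P/|S| = 1 (leading).

(a) P = 19.2 W  (b) Q = -0.05905 VAR  (c) S = 19.2 VA  (d) PF = 1 (leading)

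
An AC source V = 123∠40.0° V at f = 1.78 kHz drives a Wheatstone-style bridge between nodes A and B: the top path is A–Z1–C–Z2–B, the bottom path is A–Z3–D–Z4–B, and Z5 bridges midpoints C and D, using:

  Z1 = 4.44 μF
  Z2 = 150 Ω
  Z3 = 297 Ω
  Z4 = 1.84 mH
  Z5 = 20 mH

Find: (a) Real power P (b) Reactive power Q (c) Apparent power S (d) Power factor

Step 1 — Angular frequency: ω = 2π·f = 2π·1780 = 1.118e+04 rad/s.
Step 2 — Component impedances:
  Z1: Z = 1/(jωC) = -j/(ω·C) = 0 - j20.14 Ω
  Z2: Z = R = 150 Ω
  Z3: Z = R = 297 Ω
  Z4: Z = jωL = j·1.118e+04·0.00184 = 0 + j20.58 Ω
  Z5: Z = jωL = j·1.118e+04·0.02 = 0 + j223.7 Ω
Step 3 — Bridge requires nodal analysis (the Z5 bridge couples midpoints C and D, so the two paths cannot be reduced to a simple series/parallel combination). Setting node B to ground and injecting 1 A at node A, the 3-node admittance system at A, C, D solves to V_A = Z_AB = 85.15 + j28.98 Ω = 89.95∠18.8° Ω.
Step 4 — Source phasor: V = 123∠40.0° V = 94.22 + j79.06 V.
Step 5 — Current: I = V / Z = 1.275 + j0.4945 A = 1.367∠21.2° A.
Step 6 — Complex power: S = V·I* = 159.2 + j54.2 VA.
Step 7 — Real power: P = Re(S) = 159.2 W.
Step 8 — Reactive power: Q = Im(S) = 54.2 VAR.
Step 9 — Apparent power: |S| = 168.2 VA.
Step 10 — Power factor: PF = P/|S| = 0.9467 (lagging).

(a) P = 159.2 W  (b) Q = 54.2 VAR  (c) S = 168.2 VA  (d) PF = 0.9467 (lagging)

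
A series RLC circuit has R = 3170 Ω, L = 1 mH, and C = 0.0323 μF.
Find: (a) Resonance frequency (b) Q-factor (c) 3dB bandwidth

Step 1 — Resonance: ω₀ = 1/√(LC) = 1/√(0.001·3.23e-08) = 1.76e+05 rad/s.
Step 2 — f₀ = ω₀/(2π) = 2.8e+04 Hz.
Step 3 — Series Q: Q = ω₀L/R = 1.76e+05·0.001/3170 = 0.05551.
Step 4 — Bandwidth: Δω = ω₀/Q = 3.17e+06 rad/s; BW = Δω/(2π) = 5.045e+05 Hz.

(a) f₀ = 2.8e+04 Hz  (b) Q = 0.05551  (c) BW = 5.045e+05 Hz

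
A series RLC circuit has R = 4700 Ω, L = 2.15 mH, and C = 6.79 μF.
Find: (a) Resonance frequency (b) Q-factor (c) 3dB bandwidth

Step 1 — Resonance: ω₀ = 1/√(LC) = 1/√(0.00215·6.79e-06) = 8276 rad/s.
Step 2 — f₀ = ω₀/(2π) = 1317 Hz.
Step 3 — Series Q: Q = ω₀L/R = 8276·0.00215/4700 = 0.003786.
Step 4 — Bandwidth: Δω = ω₀/Q = 2.186e+06 rad/s; BW = Δω/(2π) = 3.479e+05 Hz.

(a) f₀ = 1317 Hz  (b) Q = 0.003786  (c) BW = 3.479e+05 Hz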